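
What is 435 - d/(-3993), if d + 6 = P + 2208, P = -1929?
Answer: 579076/1331 ≈ 435.07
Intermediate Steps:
d = 273 (d = -6 + (-1929 + 2208) = -6 + 279 = 273)
435 - d/(-3993) = 435 - 273/(-3993) = 435 - 273*(-1)/3993 = 435 - 1*(-91/1331) = 435 + 91/1331 = 579076/1331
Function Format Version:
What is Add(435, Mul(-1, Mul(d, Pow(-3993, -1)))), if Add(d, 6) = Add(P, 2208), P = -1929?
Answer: Rational(579076, 1331) ≈ 435.07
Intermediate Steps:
d = 273 (d = Add(-6, Add(-1929, 2208)) = Add(-6, 279) = 273)
Add(435, Mul(-1, Mul(d, Pow(-3993, -1)))) = Add(435, Mul(-1, Mul(273, Pow(-3993, -1)))) = Add(435, Mul(-1, Mul(273, Rational(-1, 3993)))) = Add(435, Mul(-1, Rational(-91, 1331))) = Add(435, Rational(91, 1331)) = Rational(579076, 1331)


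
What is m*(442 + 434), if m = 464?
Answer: 406464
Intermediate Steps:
m*(442 + 434) = 464*(442 + 434) = 464*876 = 406464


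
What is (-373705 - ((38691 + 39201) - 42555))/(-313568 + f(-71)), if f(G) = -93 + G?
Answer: 204521/156866 ≈ 1.3038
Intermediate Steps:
(-373705 - ((38691 + 39201) - 42555))/(-313568 + f(-71)) = (-373705 - ((38691 + 39201) - 42555))/(-313568 + (-93 - 71)) = (-373705 - (77892 - 42555))/(-313568 - 164) = (-373705 - 1*35337)/(-313732) = (-373705 - 35337)*(-1/313732) = -409042*(-1/313732) = 204521/156866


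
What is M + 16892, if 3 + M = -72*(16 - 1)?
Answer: 15809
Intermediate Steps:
M = -1083 (M = -3 - 72*(16 - 1) = -3 - 72*15 = -3 - 1080 = -1083)
M + 16892 = -1083 + 16892 = 15809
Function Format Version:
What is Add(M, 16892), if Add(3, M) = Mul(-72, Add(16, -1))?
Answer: 15809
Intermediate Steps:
M = -1083 (M = Add(-3, Mul(-72, Add(16, -1))) = Add(-3, Mul(-72, 15)) = Add(-3, -1080) = -1083)
Add(M, 16892) = Add(-1083, 16892) = 15809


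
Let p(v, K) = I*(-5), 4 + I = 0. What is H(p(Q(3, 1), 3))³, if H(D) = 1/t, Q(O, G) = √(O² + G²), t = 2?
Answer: ⅛ ≈ 0.12500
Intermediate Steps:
I = -4 (I = -4 + 0 = -4)
Q(O, G) = √(G² + O²)
p(v, K) = 20 (p(v, K) = -4*(-5) = 20)
H(D) = ½ (H(D) = 1/2 = ½)
H(p(Q(3, 1), 3))³ = (½)³ = ⅛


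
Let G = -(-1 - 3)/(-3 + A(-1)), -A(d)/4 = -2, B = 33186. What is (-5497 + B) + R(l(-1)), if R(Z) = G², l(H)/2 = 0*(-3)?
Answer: 692241/25 ≈ 27690.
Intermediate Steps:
l(H) = 0 (l(H) = 2*(0*(-3)) = 2*0 = 0)
A(d) = 8 (A(d) = -4*(-2) = 8)
G = ⅘ (G = -(-1 - 3)/(-3 + 8) = -(-4)/5 = -1*(-⅘) = ⅘ ≈ 0.80000)
R(Z) = 16/25 (R(Z) = (⅘)² = 16/25)
(-5497 + B) + R(l(-1)) = (-5497 + 33186) + 16/25 = 27689 + 16/25 = 692241/25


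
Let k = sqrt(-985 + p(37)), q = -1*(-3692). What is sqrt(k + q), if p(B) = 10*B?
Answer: sqrt(3692 + I*sqrt(615)) ≈ 60.762 + 0.2041*I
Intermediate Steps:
q = 3692
k = I*sqrt(615) (k = sqrt(-985 + 10*37) = sqrt(-985 + 370) = sqrt(-615) = I*sqrt(615) ≈ 24.799*I)
sqrt(k + q) = sqrt(I*sqrt(615) + 3692) = sqrt(3692 + I*sqrt(615))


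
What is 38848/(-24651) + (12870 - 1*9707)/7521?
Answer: -71401565/61800057 ≈ -1.1554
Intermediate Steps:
38848/(-24651) + (12870 - 1*9707)/7521 = 38848*(-1/24651) + (12870 - 9707)*(1/7521) = -38848/24651 + 3163*(1/7521) = -38848/24651 + 3163/7521 = -71401565/61800057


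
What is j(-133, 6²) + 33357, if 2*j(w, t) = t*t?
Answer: 34005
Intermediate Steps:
j(w, t) = t²/2 (j(w, t) = (t*t)/2 = t²/2)
j(-133, 6²) + 33357 = (6²)²/2 + 33357 = (½)*36² + 33357 = (½)*1296 + 33357 = 648 + 33357 = 34005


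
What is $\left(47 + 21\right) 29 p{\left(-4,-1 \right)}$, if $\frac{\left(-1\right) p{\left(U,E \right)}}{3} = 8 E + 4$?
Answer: $23664$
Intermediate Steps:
$p{\left(U,E \right)} = -12 - 24 E$ ($p{\left(U,E \right)} = - 3 \left(8 E + 4\right) = - 3 \left(4 + 8 E\right) = -12 - 24 E$)
$\left(47 + 21\right) 29 p{\left(-4,-1 \right)} = \left(47 + 21\right) 29 \left(-12 - -24\right) = 68 \cdot 29 \left(-12 + 24\right) = 1972 \cdot 12 = 23664$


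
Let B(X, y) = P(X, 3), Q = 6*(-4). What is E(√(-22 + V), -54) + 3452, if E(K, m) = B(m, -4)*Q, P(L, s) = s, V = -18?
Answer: 3380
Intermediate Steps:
Q = -24
B(X, y) = 3
E(K, m) = -72 (E(K, m) = 3*(-24) = -72)
E(√(-22 + V), -54) + 3452 = -72 + 3452 = 3380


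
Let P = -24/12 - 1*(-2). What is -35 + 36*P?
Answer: -35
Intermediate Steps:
P = 0 (P = -24*1/12 + 2 = -2 + 2 = 0)
-35 + 36*P = -35 + 36*0 = -35 + 0 = -35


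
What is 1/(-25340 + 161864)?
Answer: 1/136524 ≈ 7.3247e-6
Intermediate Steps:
1/(-25340 + 161864) = 1/136524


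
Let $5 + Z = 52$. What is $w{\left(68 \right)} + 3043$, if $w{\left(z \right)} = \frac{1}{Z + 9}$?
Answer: $\frac{170409}{56} \approx 3043.0$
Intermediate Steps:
$Z = 47$ ($Z = -5 + 52 = 47$)
$w{\left(z \right)} = \frac{1}{56}$ ($w{\left(z \right)} = \frac{1}{47 + 9} = \frac{1}{56}$)
$w{\left(68 \right)} + 3043 = \frac{1}{56} + 3043 = \frac{170409}{56}$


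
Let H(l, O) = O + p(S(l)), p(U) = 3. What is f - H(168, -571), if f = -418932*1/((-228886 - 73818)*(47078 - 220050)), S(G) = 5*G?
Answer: 7435022808163/13089829072 ≈ 568.00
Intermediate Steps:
H(l, O) = 3 + O (H(l, O) = O + 3 = 3 + O)
f = -104733/13089829072 (f = -418932/((-172972*(-302704))) = -418932/52359316288 = -418932*1/52359316288 = -104733/13089829072 ≈ -8.0011e-6)
f - H(168, -571) = -104733/13089829072 - (3 - 571) = -104733/13089829072 - 1*(-568) = -104733/13089829072 + 568 = 7435022808163/13089829072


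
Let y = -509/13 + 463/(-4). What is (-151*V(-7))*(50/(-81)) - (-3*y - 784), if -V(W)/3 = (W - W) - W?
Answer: -2299919/1404 ≈ -1638.1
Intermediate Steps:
y = -8055/52 (y = -509*1/13 + 463*(-¼) = -509/13 - 463/4 = -8055/52 ≈ -154.90)
V(W) = 3*W (V(W) = -3*((W - W) - W) = -3*(0 - W) = -(-3)*W = 3*W)
(-151*V(-7))*(50/(-81)) - (-3*y - 784) = (-453*(-7))*(50/(-81)) - (-3*(-8055/52) - 784) = (-151*(-21))*(50*(-1/81)) - (24165/52 - 784) = 3171*(-50/81) - 1*(-16603/52) = -52850/27 + 16603/52 = -2299919/1404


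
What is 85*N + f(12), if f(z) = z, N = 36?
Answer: 3072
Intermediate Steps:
85*N + f(12) = 85*36 + 12 = 3060 + 12 = 3072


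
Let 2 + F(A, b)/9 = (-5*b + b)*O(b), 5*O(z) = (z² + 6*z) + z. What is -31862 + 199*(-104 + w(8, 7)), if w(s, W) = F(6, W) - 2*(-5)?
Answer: -5185254/5 ≈ -1.0371e+6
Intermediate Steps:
O(z) = z²/5 + 7*z/5 (O(z) = ((z² + 6*z) + z)/5 = (z² + 7*z)/5 = z²/5 + 7*z/5)
F(A, b) = -18 - 36*b²*(7 + b)/5 (F(A, b) = -18 + 9*((-5*b + b)*(b*(7 + b)/5)) = -18 + 9*((-4*b)*(b*(7 + b)/5)) = -18 + 9*(-4*b²*(7 + b)/5) = -18 - 36*b²*(7 + b)/5)
w(s, W) = -8 + 36*W²*(-7 - W)/5 (w(s, W) = (-18 + 36*W²*(-7 - W)/5) - 2*(-5) = (-18 + 36*W²*(-7 - W)/5) + 10 = -8 + 36*W²*(-7 - W)/5)
-31862 + 199*(-104 + w(8, 7)) = -31862 + 199*(-104 + (-8 + (36/5)*7²*(-7 - 1*7))) = -31862 + 199*(-104 + (-8 + (36/5)*49*(-7 - 7))) = -31862 + 199*(-104 + (-8 + (36/5)*49*(-14))) = -31862 + 199*(-104 + (-8 - 24696/5)) = -31862 + 199*(-104 - 24736/5) = -31862 + 199*(-25256/5) = -31862 - 5025944/5 = -5185254/5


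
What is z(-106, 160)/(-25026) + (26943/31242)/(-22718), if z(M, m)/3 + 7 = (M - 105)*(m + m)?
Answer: 7987908696151/986797086092 ≈ 8.0948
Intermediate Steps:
z(M, m) = -21 + 6*m*(-105 + M) (z(M, m) = -21 + 3*((M - 105)*(m + m)) = -21 + 3*((-105 + M)*(2*m)) = -21 + 3*(2*m*(-105 + M)) = -21 + 6*m*(-105 + M))
z(-106, 160)/(-25026) + (26943/31242)/(-22718) = (-21 - 630*160 + 6*(-106)*160)/(-25026) + (26943/31242)/(-22718) = (-21 - 100800 - 101760)*(-1/25026) + (26943*(1/31242))*(-1/22718) = -202581*(-1/25026) + (8981/10414)*(-1/22718) = 67527/8342 - 8981/236585252 = 7987908696151/986797086092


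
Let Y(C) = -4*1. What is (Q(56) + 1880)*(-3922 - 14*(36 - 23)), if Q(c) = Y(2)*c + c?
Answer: -7026048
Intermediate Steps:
Y(C) = -4
Q(c) = -3*c (Q(c) = -4*c + c = -3*c)
(Q(56) + 1880)*(-3922 - 14*(36 - 23)) = (-3*56 + 1880)*(-3922 - 14*(36 - 23)) = (-168 + 1880)*(-3922 - 14*13) = 1712*(-3922 - 182) = 1712*(-4104) = -7026048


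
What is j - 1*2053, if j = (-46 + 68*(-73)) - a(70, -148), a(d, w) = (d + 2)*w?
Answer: 3593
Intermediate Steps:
a(d, w) = w*(2 + d) (a(d, w) = (2 + d)*w = w*(2 + d))
j = 5646 (j = (-46 + 68*(-73)) - (-148)*(2 + 70) = (-46 - 4964) - (-148)*72 = -5010 - 1*(-10656) = -5010 + 10656 = 5646)
j - 1*2053 = 5646 - 1*2053 = 5646 - 2053 = 3593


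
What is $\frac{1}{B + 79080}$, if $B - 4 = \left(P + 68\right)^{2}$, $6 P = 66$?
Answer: $\frac{1}{85325} \approx 1.172 \cdot 10^{-5}$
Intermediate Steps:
$P = 11$ ($P = \frac{1}{6} \cdot 66 = 11$)
$B = 6245$ ($B = 4 + \left(11 + 68\right)^{2} = 4 + 79^{2} = 4 + 6241 = 6245$)
$\frac{1}{B + 79080} = \frac{1}{6245 + 79080} = \frac{1}{85325}$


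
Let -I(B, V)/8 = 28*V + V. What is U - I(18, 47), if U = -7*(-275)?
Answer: 12829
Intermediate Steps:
U = 1925
I(B, V) = -232*V (I(B, V) = -8*(28*V + V) = -232*V)
U - I(18, 47) = 1925 - (-232)*47 = 1925 - 1*(-10904) = 1925 + 10904 = 12829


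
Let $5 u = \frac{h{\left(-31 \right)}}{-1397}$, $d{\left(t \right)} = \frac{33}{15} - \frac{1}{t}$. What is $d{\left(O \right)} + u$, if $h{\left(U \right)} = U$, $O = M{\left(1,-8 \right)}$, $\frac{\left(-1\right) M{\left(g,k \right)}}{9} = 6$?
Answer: $\frac{838477}{377190} \approx 2.223$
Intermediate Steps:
$M{\left(g,k \right)} = -54$ ($M{\left(g,k \right)} = \left(-9\right) 6 = -54$)
$O = -54$
$d{\left(t \right)} = \frac{11}{5} - \frac{1}{t}$ ($d{\left(t \right)} = 33 \cdot \frac{1}{15} - \frac{1}{t} = \frac{11}{5} - \frac{1}{t}$)
$u = \frac{31}{6985}$ ($u = \frac{\left(-31\right) \frac{1}{-1397}}{5} = \frac{\left(-31\right) \left(- \frac{1}{1397}\right)}{5} = \frac{1}{5} \cdot \frac{31}{1397} = \frac{31}{6985} \approx 0.0044381$)
$d{\left(O \right)} + u = \left(\frac{11}{5} - \frac{1}{-54}\right) + \frac{31}{6985} = \left(\frac{11}{5} - - \frac{1}{54}\right) + \frac{31}{6985} = \left(\frac{11}{5} + \frac{1}{54}\right) + \frac{31}{6985} = \frac{599}{270} + \frac{31}{6985} = \frac{838477}{377190}$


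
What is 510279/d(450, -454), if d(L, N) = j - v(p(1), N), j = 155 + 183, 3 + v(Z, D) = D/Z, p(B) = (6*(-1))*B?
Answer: 1530837/796 ≈ 1923.2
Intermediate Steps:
p(B) = -6*B
v(Z, D) = -3 + D/Z
j = 338
d(L, N) = 341 + N/6 (d(L, N) = 338 - (-3 + N/((-6*1))) = 338 - (-3 + N/(-6)) = 338 - (-3 + N*(-1/6)) = 338 - (-3 - N/6) = 338 + (3 + N/6) = 341 + N/6)
510279/d(450, -454) = 510279/(341 + (1/6)*(-454)) = 510279/(341 - 227/3) = 510279/(796/3) = 510279*(3/796) = 1530837/796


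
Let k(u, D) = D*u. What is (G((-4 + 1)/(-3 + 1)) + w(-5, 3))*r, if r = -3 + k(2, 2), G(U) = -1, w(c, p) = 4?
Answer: 3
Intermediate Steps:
r = 1 (r = -3 + 2*2 = -3 + 4 = 1)
(G((-4 + 1)/(-3 + 1)) + w(-5, 3))*r = (-1 + 4)*1 = 3*1 = 3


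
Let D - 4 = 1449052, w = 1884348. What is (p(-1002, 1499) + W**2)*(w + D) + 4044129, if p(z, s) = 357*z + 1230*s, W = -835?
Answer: 7277761662653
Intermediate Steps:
D = 1449056 (D = 4 + 1449052 = 1449056)
(p(-1002, 1499) + W**2)*(w + D) + 4044129 = ((357*(-1002) + 1230*1499) + (-835)**2)*(1884348 + 1449056) + 4044129 = ((-357714 + 1843770) + 697225)*3333404 + 4044129 = (1486056 + 697225)*3333404 + 4044129 = 2183281*3333404 + 4044129 = 7277757618524 + 4044129 = 7277761662653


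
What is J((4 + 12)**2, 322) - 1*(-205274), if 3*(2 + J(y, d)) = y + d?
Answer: 616394/3 ≈ 2.0546e+5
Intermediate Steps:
J(y, d) = -2 + d/3 + y/3 (J(y, d) = -2 + (y + d)/3 = -2 + (d + y)/3 = -2 + (d/3 + y/3) = -2 + d/3 + y/3)
J((4 + 12)**2, 322) - 1*(-205274) = (-2 + (1/3)*322 + (4 + 12)**2/3) - 1*(-205274) = (-2 + 322/3 + (1/3)*16**2) + 205274 = (-2 + 322/3 + (1/3)*256) + 205274 = (-2 + 322/3 + 256/3) + 205274 = 572/3 + 205274 = 616394/3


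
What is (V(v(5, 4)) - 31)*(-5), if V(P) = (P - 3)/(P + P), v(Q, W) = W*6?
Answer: 2445/16 ≈ 152.81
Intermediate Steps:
v(Q, W) = 6*W
V(P) = (-3 + P)/(2*P) (V(P) = (-3 + P)/((2*P)) = (-3 + P)*(1/(2*P)) = (-3 + P)/(2*P))
(V(v(5, 4)) - 31)*(-5) = ((-3 + 6*4)/(2*((6*4))) - 31)*(-5) = ((½)*(-3 + 24)/24 - 31)*(-5) = ((½)*(1/24)*21 - 31)*(-5) = (7/16 - 31)*(-5) = -489/16*(-5) = 2445/16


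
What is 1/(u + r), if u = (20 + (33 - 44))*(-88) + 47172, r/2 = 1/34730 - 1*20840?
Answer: 17365/81615501 ≈ 0.00021277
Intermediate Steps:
r = -723773199/17365 (r = 2*(1/34730 - 1*20840) = 2*(1/34730 - 20840) = 2*(-723773199/34730) = -723773199/17365 ≈ -41680.)
u = 46380 (u = (20 - 11)*(-88) + 47172 = 9*(-88) + 47172 = -792 + 47172 = 46380)
1/(u + r) = 1/(46380 - 723773199/17365) = 1/(81615501/17365) = 17365/81615501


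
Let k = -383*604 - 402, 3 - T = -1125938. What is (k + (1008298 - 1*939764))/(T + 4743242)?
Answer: -163200/5869183 ≈ -0.027806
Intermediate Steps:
T = 1125941 (T = 3 - 1*(-1125938) = 3 + 1125938 = 1125941)
k = -231734 (k = -231332 - 402 = -231734)
(k + (1008298 - 1*939764))/(T + 4743242) = (-231734 + (1008298 - 1*939764))/(1125941 + 4743242) = (-231734 + (1008298 - 939764))/5869183 = (-231734 + 68534)*(1/5869183) = -163200*1/5869183 = -163200/5869183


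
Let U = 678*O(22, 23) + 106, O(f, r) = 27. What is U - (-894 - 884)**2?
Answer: -3142872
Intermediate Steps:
U = 18412 (U = 678*27 + 106 = 18306 + 106 = 18412)
U - (-894 - 884)**2 = 18412 - (-894 - 884)**2 = 18412 - 1*(-1778)**2 = 18412 - 1*3161284 = 18412 - 3161284 = -3142872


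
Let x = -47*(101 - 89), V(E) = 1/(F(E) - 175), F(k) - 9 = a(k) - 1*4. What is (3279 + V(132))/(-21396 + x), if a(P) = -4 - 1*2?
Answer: -577103/3864960 ≈ -0.14932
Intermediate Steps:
a(P) = -6 (a(P) = -4 - 2 = -6)
F(k) = -1 (F(k) = 9 + (-6 - 1*4) = 9 + (-6 - 4) = 9 - 10 = -1)
V(E) = -1/176 (V(E) = 1/(-1 - 175) = 1/(-176) = -1/176)
x = -564 (x = -47*12 = -564)
(3279 + V(132))/(-21396 + x) = (3279 - 1/176)/(-21396 - 564) = (577103/176)/(-21960) = (577103/176)*(-1/21960) = -577103/3864960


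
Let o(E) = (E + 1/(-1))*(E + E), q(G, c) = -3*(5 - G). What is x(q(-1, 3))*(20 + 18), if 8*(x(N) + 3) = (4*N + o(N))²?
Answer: 1778970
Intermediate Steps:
q(G, c) = -15 + 3*G
o(E) = 2*E*(-1 + E) (o(E) = (E - 1)*(2*E) = (-1 + E)*(2*E) = 2*E*(-1 + E))
x(N) = -3 + (4*N + 2*N*(-1 + N))²/8
x(q(-1, 3))*(20 + 18) = (-3 + (-15 + 3*(-1))²*(1 + (-15 + 3*(-1)))²/2)*(20 + 18) = (-3 + (-15 - 3)²*(1 + (-15 - 3))²/2)*38 = (-3 + (½)*(-18)²*(1 - 18)²)*38 = (-3 + (½)*324*(-17)²)*38 = (-3 + (½)*324*289)*38 = (-3 + 46818)*38 = 46815*38 = 1778970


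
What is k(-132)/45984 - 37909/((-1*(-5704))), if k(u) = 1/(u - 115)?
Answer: -53821530917/8098288224 ≈ -6.6460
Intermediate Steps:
k(u) = 1/(-115 + u)
k(-132)/45984 - 37909/((-1*(-5704))) = 1/(-115 - 132*45984) - 37909/((-1*(-5704))) = (1/45984)/(-247) - 37909/5704 = -1/247*1/45984 - 37909*1/5704 = -1/11358048 - 37909/5704 = -53821530917/8098288224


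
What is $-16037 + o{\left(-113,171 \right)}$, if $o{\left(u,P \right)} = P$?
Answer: $-15866$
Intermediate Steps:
$-16037 + o{\left(-113,171 \right)} = -16037 + 171 = -15866$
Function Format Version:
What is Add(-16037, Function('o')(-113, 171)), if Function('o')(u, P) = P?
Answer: -15866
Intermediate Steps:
Add(-16037, Function('o')(-113, 171)) = Add(-16037, 171) = -15866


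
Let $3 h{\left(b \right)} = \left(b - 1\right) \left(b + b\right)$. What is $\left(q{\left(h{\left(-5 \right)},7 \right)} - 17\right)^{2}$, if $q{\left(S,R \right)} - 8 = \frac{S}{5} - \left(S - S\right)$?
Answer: $25$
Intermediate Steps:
$h{\left(b \right)} = \frac{2 b \left(-1 + b\right)}{3}$ ($h{\left(b \right)} = \frac{\left(b - 1\right) \left(b + b\right)}{3} = \frac{\left(-1 + b\right) 2 b}{3} = \frac{2 b \left(-1 + b\right)}{3}$)
$q{\left(S,R \right)} = 8 + \frac{S}{5}$ ($q{\left(S,R \right)} = 8 + \left(\frac{S}{5} - \left(S - S\right)\right) = 8 + \left(S \frac{1}{5} - 0\right) = 8 + \left(\frac{S}{5} + 0\right) = 8 + \frac{S}{5}$)
$\left(q{\left(h{\left(-5 \right)},7 \right)} - 17\right)^{2} = \left(\left(8 + \frac{\frac{2}{3} \left(-5\right) \left(-1 - 5\right)}{5}\right) - 17\right)^{2} = \left(\left(8 + \frac{\frac{2}{3} \left(-5\right) \left(-6\right)}{5}\right) - 17\right)^{2} = \left(\left(8 + \frac{1}{5} \cdot 20\right) - 17\right)^{2} = \left(\left(8 + 4\right) - 17\right)^{2} = \left(12 - 17\right)^{2} = \left(-5\right)^{2} = 25$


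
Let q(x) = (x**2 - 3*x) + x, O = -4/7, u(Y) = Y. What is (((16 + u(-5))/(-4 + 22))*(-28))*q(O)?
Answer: -176/7 ≈ -25.143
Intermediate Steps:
O = -4/7 (O = -4*1/7 = -4/7 ≈ -0.57143)
q(x) = x**2 - 2*x
(((16 + u(-5))/(-4 + 22))*(-28))*q(O) = (((16 - 5)/(-4 + 22))*(-28))*(-4*(-2 - 4/7)/7) = ((11/18)*(-28))*(-4/7*(-18/7)) = ((11*(1/18))*(-28))*(72/49) = ((11/18)*(-28))*(72/49) = -154/9*72/49 = -176/7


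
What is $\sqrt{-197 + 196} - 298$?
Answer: $-298 + i \approx -298.0 + 1.0 i$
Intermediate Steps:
$\sqrt{-197 + 196} - 298 = \sqrt{-1} - 298 = i - 298 = -298 + i$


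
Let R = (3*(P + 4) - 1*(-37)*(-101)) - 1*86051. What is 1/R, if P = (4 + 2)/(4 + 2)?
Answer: -1/89773 ≈ -1.1139e-5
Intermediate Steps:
P = 1 (P = 6/6 = 6*(1/6) = 1)
R = -89773 (R = (3*(1 + 4) - 1*(-37)*(-101)) - 1*86051 = (3*5 + 37*(-101)) - 86051 = (15 - 3737) - 86051 = -3722 - 86051 = -89773)
1/R = 1/(-89773) = -1/89773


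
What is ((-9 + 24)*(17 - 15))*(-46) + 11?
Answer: -1369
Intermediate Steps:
((-9 + 24)*(17 - 15))*(-46) + 11 = (15*2)*(-46) + 11 = 30*(-46) + 11 = -1380 + 11 = -1369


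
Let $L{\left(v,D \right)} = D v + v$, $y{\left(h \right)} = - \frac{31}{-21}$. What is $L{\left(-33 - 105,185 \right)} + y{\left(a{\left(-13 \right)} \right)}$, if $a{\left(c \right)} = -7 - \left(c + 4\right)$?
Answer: $- \frac{538997}{21} \approx -25667.0$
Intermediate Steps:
$a{\left(c \right)} = -11 - c$ ($a{\left(c \right)} = -7 - \left(4 + c\right) = -11 - c$)
$y{\left(h \right)} = \frac{31}{21}$ ($y{\left(h \right)} = \left(-31\right) \left(- \frac{1}{21}\right) = \frac{31}{21}$)
$L{\left(v,D \right)} = v + D v$
$L{\left(-33 - 105,185 \right)} + y{\left(a{\left(-13 \right)} \right)} = \left(-33 - 105\right) \left(1 + 185\right) + \frac{31}{21} = \left(-33 - 105\right) 186 + \frac{31}{21} = \left(-138\right) 186 + \frac{31}{21} = -25668 + \frac{31}{21} = - \frac{538997}{21}$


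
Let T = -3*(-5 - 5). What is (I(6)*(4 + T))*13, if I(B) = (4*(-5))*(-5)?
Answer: 44200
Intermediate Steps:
T = 30 (T = -3*(-10) = 30)
I(B) = 100 (I(B) = -20*(-5) = 100)
(I(6)*(4 + T))*13 = (100*(4 + 30))*13 = (100*34)*13 = 3400*13 = 44200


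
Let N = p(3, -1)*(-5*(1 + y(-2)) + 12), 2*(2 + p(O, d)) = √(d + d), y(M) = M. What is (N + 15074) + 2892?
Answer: 17932 + 17*I*√2/2 ≈ 17932.0 + 12.021*I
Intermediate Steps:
p(O, d) = -2 + √2*√d/2 (p(O, d) = -2 + √(d + d)/2 = -2 + √(2*d)/2 = -2 + (√2*√d)/2 = -2 + √2*√d/2)
N = -34 + 17*I*√2/2 (N = (-2 + √2*√(-1)/2)*(-5*(1 - 2) + 12) = (-2 + √2*I/2)*(-5*(-1) + 12) = (-2 + I*√2/2)*(5 + 12) = (-2 + I*√2/2)*17 = -34 + 17*I*√2/2 ≈ -34.0 + 12.021*I)
(N + 15074) + 2892 = ((-34 + 17*I*√2/2) + 15074) + 2892 = (15040 + 17*I*√2/2) + 2892 = 17932 + 17*I*√2/2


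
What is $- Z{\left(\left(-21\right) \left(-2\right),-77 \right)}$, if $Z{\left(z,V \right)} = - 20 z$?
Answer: $840$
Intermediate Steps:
$- Z{\left(\left(-21\right) \left(-2\right),-77 \right)} = - \left(-20\right) \left(\left(-21\right) \left(-2\right)\right) = - \left(-20\right) 42 = \left(-1\right) \left(-840\right) = 840$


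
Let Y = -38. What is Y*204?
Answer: -7752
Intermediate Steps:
Y*204 = -38*204 = -7752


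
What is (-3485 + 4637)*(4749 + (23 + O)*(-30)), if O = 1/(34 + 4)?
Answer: 88826112/19 ≈ 4.6751e+6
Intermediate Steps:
O = 1/38 ≈ 0.026316
(-3485 + 4637)*(4749 + (23 + O)*(-30)) = (-3485 + 4637)*(4749 + (23 + 1/38)*(-30)) = 1152*(4749 + (875/38)*(-30)) = 1152*(4749 - 13125/19) = 1152*(77106/19) = 88826112/19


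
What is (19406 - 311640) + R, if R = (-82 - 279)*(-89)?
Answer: -260105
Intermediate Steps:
R = 32129 (R = -361*(-89) = 32129)
(19406 - 311640) + R = (19406 - 311640) + 32129 = -292234 + 32129 = -260105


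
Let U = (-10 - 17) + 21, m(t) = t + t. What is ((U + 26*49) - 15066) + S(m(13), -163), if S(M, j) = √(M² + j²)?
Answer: -13798 + √27245 ≈ -13633.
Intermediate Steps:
m(t) = 2*t
U = -6 (U = -27 + 21 = -6)
((U + 26*49) - 15066) + S(m(13), -163) = ((-6 + 26*49) - 15066) + √((2*13)² + (-163)²) = ((-6 + 1274) - 15066) + √(26² + 26569) = (1268 - 15066) + √(676 + 26569) = -13798 + √27245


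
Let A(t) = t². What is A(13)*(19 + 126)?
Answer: 24505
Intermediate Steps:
A(13)*(19 + 126) = 13²*(19 + 126) = 169*145 = 24505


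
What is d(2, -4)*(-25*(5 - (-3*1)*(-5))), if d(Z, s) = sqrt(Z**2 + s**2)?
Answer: 500*sqrt(5) ≈ 1118.0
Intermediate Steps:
d(2, -4)*(-25*(5 - (-3*1)*(-5))) = sqrt(2**2 + (-4)**2)*(-25*(5 - (-3*1)*(-5))) = sqrt(4 + 16)*(-25*(5 - (-3)*(-5))) = sqrt(20)*(-25*(5 - 1*15)) = (2*sqrt(5))*(-25*(5 - 15)) = (2*sqrt(5))*(-25*(-10)) = (2*sqrt(5))*250 = 500*sqrt(5)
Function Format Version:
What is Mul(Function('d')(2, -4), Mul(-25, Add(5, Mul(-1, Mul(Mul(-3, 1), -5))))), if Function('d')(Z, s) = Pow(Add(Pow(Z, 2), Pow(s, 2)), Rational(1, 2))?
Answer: Mul(500, Pow(5, Rational(1, 2))) ≈ 1118.0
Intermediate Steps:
Mul(Function('d')(2, -4), Mul(-25, Add(5, Mul(-1, Mul(Mul(-3, 1), -5))))) = Mul(Pow(Add(Pow(2, 2), Pow(-4, 2)), Rational(1, 2)), Mul(-25, Add(5, Mul(-1, Mul(Mul(-3, 1), -5))))) = Mul(Pow(Add(4, 16), Rational(1, 2)), Mul(-25, Add(5, Mul(-1, Mul(-3, -5))))) = Mul(Pow(20, Rational(1, 2)), Mul(-25, Add(5, Mul(-1, 15)))) = Mul(Mul(2, Pow(5, Rational(1, 2))), Mul(-25, Add(5, -15))) = Mul(Mul(2, Pow(5, Rational(1, 2))), Mul(-25, -10)) = Mul(Mul(2, Pow(5, Rational(1, 2))), 250) = Mul(500, Pow(5, Rational(1, 2)))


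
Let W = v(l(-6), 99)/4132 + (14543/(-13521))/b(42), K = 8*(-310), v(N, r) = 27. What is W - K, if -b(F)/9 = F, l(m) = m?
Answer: 26186909855341/10559197908 ≈ 2480.0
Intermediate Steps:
b(F) = -9*F
K = -2480
W = 99043501/10559197908 (W = 27/4132 + (14543/(-13521))/((-9*42)) = 27*(1/4132) + (14543*(-1/13521))/(-378) = 27/4132 - 14543/13521*(-1/378) = 27/4132 + 14543/5110938 = 99043501/10559197908 ≈ 0.0093798)
W - K = 99043501/10559197908 - 1*(-2480) = 99043501/10559197908 + 2480 = 26186909855341/10559197908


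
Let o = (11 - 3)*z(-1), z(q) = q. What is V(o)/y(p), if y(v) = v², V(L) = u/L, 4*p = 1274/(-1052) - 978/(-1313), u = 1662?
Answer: -1585484335574256/103653734209 ≈ -15296.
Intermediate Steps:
o = -8 (o = (11 - 3)*(-1) = 8*(-1) = -8)
p = -321953/2762552 (p = (1274/(-1052) - 978/(-1313))/4 = (1274*(-1/1052) - 978*(-1/1313))/4 = (-637/526 + 978/1313)/4 = (¼)*(-321953/690638) = -321953/2762552 ≈ -0.11654)
V(L) = 1662/L
V(o)/y(p) = (1662/(-8))/((-321953/2762552)²) = (1662*(-⅛))/(103653734209/7631693552704) = -831/4*7631693552704/103653734209 = -1585484335574256/103653734209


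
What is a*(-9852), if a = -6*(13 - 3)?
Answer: 591120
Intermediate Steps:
a = -60 (a = -6*10 = -60)
a*(-9852) = -60*(-9852) = 591120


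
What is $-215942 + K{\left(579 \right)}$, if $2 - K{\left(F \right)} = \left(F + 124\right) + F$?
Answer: $-217222$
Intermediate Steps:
$K{\left(F \right)} = -122 - 2 F$ ($K{\left(F \right)} = 2 - \left(\left(F + 124\right) + F\right) = 2 - \left(\left(124 + F\right) + F\right) = 2 - \left(124 + 2 F\right) = -122 - 2 F$)
$-215942 + K{\left(579 \right)} = -215942 - 1280 = -217222$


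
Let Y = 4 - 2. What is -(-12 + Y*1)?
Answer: 10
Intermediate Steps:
Y = 2
-(-12 + Y*1) = -(-12 + 2*1) = -(-12 + 2) = -1*(-10) = 10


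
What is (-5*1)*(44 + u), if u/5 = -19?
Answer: 255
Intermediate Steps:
u = -95 (u = 5*(-19) = -95)
(-5*1)*(44 + u) = (-5*1)*(44 - 95) = -5*(-51) = 255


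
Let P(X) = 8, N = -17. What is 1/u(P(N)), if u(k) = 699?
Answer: 1/699 ≈ 0.0014306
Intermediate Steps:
1/u(P(N)) = 1/699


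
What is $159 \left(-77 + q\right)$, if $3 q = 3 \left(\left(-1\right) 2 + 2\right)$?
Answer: $-12243$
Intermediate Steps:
$q = 0$ ($q = \frac{3 \left(\left(-1\right) 2 + 2\right)}{3} = \frac{3 \left(-2 + 2\right)}{3} = \frac{3 \cdot 0}{3} = \frac{1}{3} \cdot 0 = 0$)
$159 \left(-77 + q\right) = 159 \left(-77 + 0\right) = 159 \left(-77\right) = -12243$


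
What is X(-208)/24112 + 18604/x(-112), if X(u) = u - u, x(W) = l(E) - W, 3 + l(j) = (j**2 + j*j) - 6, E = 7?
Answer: 18604/201 ≈ 92.557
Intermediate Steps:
l(j) = -9 + 2*j**2 (l(j) = -3 + ((j**2 + j*j) - 6) = -3 + ((j**2 + j**2) - 6) = -3 + (2*j**2 - 6) = -3 + (-6 + 2*j**2) = -9 + 2*j**2)
x(W) = 89 - W (x(W) = (-9 + 2*7**2) - W = (-9 + 2*49) - W = (-9 + 98) - W = 89 - W)
X(u) = 0
X(-208)/24112 + 18604/x(-112) = 0/24112 + 18604/(89 - 1*(-112)) = 0*(1/24112) + 18604/(89 + 112) = 0 + 18604/201 = 18604/201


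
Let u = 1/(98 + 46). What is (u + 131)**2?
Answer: 355888225/20736 ≈ 17163.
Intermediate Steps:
u = 1/144 ≈ 0.0069444
(u + 131)**2 = (1/144 + 131)**2 = (18865/144)**2 = 355888225/20736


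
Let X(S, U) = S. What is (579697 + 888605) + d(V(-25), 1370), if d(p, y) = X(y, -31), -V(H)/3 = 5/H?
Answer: 1469672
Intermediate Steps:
V(H) = -15/H
d(p, y) = y
(579697 + 888605) + d(V(-25), 1370) = (579697 + 888605) + 1370 = 1468302 + 1370 = 1469672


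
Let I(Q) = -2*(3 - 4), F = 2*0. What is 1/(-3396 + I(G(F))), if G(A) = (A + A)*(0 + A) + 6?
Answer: -1/3394 ≈ -0.00029464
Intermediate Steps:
F = 0
G(A) = 6 + 2*A² (G(A) = (2*A)*A + 6 = 2*A² + 6 = 6 + 2*A²)
I(Q) = 2 (I(Q) = -2*(-1) = 2)
1/(-3396 + I(G(F))) = 1/(-3396 + 2) = 1/(-3394) = -1/3394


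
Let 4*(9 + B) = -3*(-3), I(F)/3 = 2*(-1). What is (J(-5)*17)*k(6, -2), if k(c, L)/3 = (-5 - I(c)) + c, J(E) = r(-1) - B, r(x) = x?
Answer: 8211/4 ≈ 2052.8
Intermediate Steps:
I(F) = -6 (I(F) = 3*(2*(-1)) = 3*(-2) = -6)
B = -27/4 (B = -9 + (-3*(-3))/4 = -9 + (¼)*9 = -9 + 9/4 = -27/4 ≈ -6.7500)
J(E) = 23/4 (J(E) = -1 - 1*(-27/4) = -1 + 27/4 = 23/4)
k(c, L) = 3 + 3*c (k(c, L) = 3*((-5 - 1*(-6)) + c) = 3*((-5 + 6) + c) = 3*(1 + c) = 3 + 3*c)
(J(-5)*17)*k(6, -2) = ((23/4)*17)*(3 + 3*6) = 391*(3 + 18)/4 = (391/4)*21 = 8211/4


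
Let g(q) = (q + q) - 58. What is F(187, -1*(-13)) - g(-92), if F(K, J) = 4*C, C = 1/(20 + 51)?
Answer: 17186/71 ≈ 242.06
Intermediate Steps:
C = 1/71 ≈ 0.014085
F(K, J) = 4/71 (F(K, J) = 4*(1/71) = 4/71)
g(q) = -58 + 2*q (g(q) = 2*q - 58 = -58 + 2*q)
F(187, -1*(-13)) - g(-92) = 4/71 - (-58 + 2*(-92)) = 4/71 - (-58 - 184) = 4/71 - 1*(-242) = 4/71 + 242 = 17186/71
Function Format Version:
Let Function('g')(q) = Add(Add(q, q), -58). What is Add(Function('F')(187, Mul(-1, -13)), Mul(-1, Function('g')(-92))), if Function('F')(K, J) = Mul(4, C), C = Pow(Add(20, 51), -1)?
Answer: Rational(17186, 71) ≈ 242.06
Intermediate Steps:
C = Rational(1, 71) (C = Pow(71, -1) = Rational(1, 71) ≈ 0.014085)
Function('F')(K, J) = Rational(4, 71) (Function('F')(K, J) = Mul(4, Rational(1, 71)) = Rational(4, 71))
Function('g')(q) = Add(-58, Mul(2, q)) (Function('g')(q) = Add(Mul(2, q), -58) = Add(-58, Mul(2, q)))
Add(Function('F')(187, Mul(-1, -13)), Mul(-1, Function('g')(-92))) = Add(Rational(4, 71), Mul(-1, Add(-58, Mul(2, -92)))) = Add(Rational(4, 71), Mul(-1, Add(-58, -184))) = Add(Rational(4, 71), Mul(-1, -242)) = Add(Rational(4, 71), 242) = Rational(17186, 71)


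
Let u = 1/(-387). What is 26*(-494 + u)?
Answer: -4970654/387 ≈ -12844.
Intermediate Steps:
u = -1/387 ≈ -0.0025840
26*(-494 + u) = 26*(-494 - 1/387) = 26*(-191179/387) = -4970654/387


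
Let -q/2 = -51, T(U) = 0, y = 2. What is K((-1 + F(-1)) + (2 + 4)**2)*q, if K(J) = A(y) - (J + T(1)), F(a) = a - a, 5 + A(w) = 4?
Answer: -3672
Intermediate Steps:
A(w) = -1 (A(w) = -5 + 4 = -1)
F(a) = 0
q = 102 (q = -2*(-51) = 102)
K(J) = -1 - J (K(J) = -1 - (J + 0) = -1 - J)
K((-1 + F(-1)) + (2 + 4)**2)*q = (-1 - ((-1 + 0) + (2 + 4)**2))*102 = (-1 - (-1 + 6**2))*102 = (-1 - (-1 + 36))*102 = (-1 - 1*35)*102 = (-1 - 35)*102 = -36*102 = -3672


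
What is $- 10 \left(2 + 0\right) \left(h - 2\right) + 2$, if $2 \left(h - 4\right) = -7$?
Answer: $32$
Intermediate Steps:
$h = \frac{1}{2}$ ($h = 4 + \frac{1}{2} \left(-7\right) = 4 - \frac{7}{2} = \frac{1}{2} \approx 0.5$)
$- 10 \left(2 + 0\right) \left(h - 2\right) + 2 = - 10 \left(2 + 0\right) \left(\frac{1}{2} - 2\right) + 2 = - 10 \cdot 2 \left(- \frac{3}{2}\right) + 2 = \left(-10\right) \left(-3\right) + 2 = 30 + 2 = 32$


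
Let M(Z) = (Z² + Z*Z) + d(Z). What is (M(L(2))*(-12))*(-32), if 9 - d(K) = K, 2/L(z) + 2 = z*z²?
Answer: 10240/3 ≈ 3413.3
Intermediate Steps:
L(z) = 2/(-2 + z³) (L(z) = 2/(-2 + z*z²) = 2/(-2 + z³))
d(K) = 9 - K
M(Z) = 9 - Z + 2*Z² (M(Z) = (Z² + Z*Z) + (9 - Z) = (Z² + Z²) + (9 - Z) = 2*Z² + (9 - Z) = 9 - Z + 2*Z²)
(M(L(2))*(-12))*(-32) = ((9 - 2/(-2 + 2³) + 2*(2/(-2 + 2³))²)*(-12))*(-32) = ((9 - 2/(-2 + 8) + 2*(2/(-2 + 8))²)*(-12))*(-32) = ((9 - 2/6 + 2*(2/6)²)*(-12))*(-32) = ((9 - 2/6 + 2*(2*(⅙))²)*(-12))*(-32) = ((9 - 1*⅓ + 2*(⅓)²)*(-12))*(-32) = ((9 - ⅓ + 2*(⅑))*(-12))*(-32) = ((9 - ⅓ + 2/9)*(-12))*(-32) = ((80/9)*(-12))*(-32) = -320/3*(-32) = 10240/3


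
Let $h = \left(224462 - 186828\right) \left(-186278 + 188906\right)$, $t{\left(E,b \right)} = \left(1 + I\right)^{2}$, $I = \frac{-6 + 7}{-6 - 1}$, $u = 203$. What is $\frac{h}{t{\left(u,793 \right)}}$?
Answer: $134616818$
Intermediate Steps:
$I = - \frac{1}{7}$ ($I = 1 \frac{1}{-7} = 1 \left(- \frac{1}{7}\right) = - \frac{1}{7} \approx -0.14286$)
$t{\left(E,b \right)} = \frac{36}{49}$ ($t{\left(E,b \right)} = \left(1 - \frac{1}{7}\right)^{2} = \left(\frac{6}{7}\right)^{2} = \frac{36}{49}$)
$h = 98902152$ ($h = 37634 \cdot 2628 = 98902152$)
$\frac{h}{t{\left(u,793 \right)}} = \frac{98902152}{\frac{36}{49}} = 98902152 \cdot \frac{49}{36} = 134616818$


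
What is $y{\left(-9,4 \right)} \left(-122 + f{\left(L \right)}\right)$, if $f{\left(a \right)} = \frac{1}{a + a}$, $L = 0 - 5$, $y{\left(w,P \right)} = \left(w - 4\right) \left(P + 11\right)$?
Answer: $\frac{47619}{2} \approx 23810.0$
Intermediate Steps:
$y{\left(w,P \right)} = \left(-4 + w\right) \left(11 + P\right)$
$L = -5$ ($L = 0 - 5 = -5$)
$f{\left(a \right)} = \frac{1}{2 a}$
$y{\left(-9,4 \right)} \left(-122 + f{\left(L \right)}\right) = \left(-44 - 16 + 11 \left(-9\right) + 4 \left(-9\right)\right) \left(-122 + \frac{1}{2 \left(-5\right)}\right) = \left(-44 - 16 - 99 - 36\right) \left(-122 + \frac{1}{2} \left(- \frac{1}{5}\right)\right) = - 195 \left(-122 - \frac{1}{10}\right) = \left(-195\right) \left(- \frac{1221}{10}\right) = \frac{47619}{2}$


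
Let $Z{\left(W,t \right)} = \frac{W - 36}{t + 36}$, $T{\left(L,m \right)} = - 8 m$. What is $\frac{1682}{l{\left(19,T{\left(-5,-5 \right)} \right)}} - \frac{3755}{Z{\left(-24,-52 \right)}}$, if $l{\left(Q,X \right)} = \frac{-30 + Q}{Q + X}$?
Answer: $- \frac{330758}{33} \approx -10023.0$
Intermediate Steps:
$l{\left(Q,X \right)} = \frac{-30 + Q}{Q + X}$
$Z{\left(W,t \right)} = \frac{-36 + W}{36 + t}$
$\frac{1682}{l{\left(19,T{\left(-5,-5 \right)} \right)}} - \frac{3755}{Z{\left(-24,-52 \right)}} = \frac{1682}{\frac{1}{19 - -40} \left(-30 + 19\right)} - \frac{3755}{\frac{1}{36 - 52} \left(-36 - 24\right)} = \frac{1682}{\frac{1}{19 + 40} \left(-11\right)} - \frac{3755}{\frac{1}{-16} \left(-60\right)} = \frac{1682}{\frac{1}{59} \left(-11\right)} - \frac{3755}{\left(- \frac{1}{16}\right) \left(-60\right)} = \frac{1682}{\frac{1}{59} \left(-11\right)} - \frac{3755}{\frac{15}{4}} = \frac{1682}{- \frac{11}{59}} - \frac{3004}{3} = 1682 \left(- \frac{59}{11}\right) - \frac{3004}{3} = - \frac{99238}{11} - \frac{3004}{3} = - \frac{330758}{33}$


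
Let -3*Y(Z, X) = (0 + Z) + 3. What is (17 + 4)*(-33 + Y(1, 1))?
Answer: -721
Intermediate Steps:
Y(Z, X) = -1 - Z/3 (Y(Z, X) = -((0 + Z) + 3)/3 = -(Z + 3)/3 = -(3 + Z)/3 = -1 - Z/3)
(17 + 4)*(-33 + Y(1, 1)) = (17 + 4)*(-33 + (-1 - ⅓*1)) = 21*(-33 + (-1 - ⅓)) = 21*(-33 - 4/3) = 21*(-103/3) = -721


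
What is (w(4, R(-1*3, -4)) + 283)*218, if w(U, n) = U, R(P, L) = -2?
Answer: 62566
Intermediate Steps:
(w(4, R(-1*3, -4)) + 283)*218 = (4 + 283)*218 = 287*218 = 62566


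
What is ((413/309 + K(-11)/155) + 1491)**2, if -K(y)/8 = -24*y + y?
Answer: 5019728734801936/2293931025 ≈ 2.1883e+6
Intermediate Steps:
K(y) = 184*y (K(y) = -8*(-24*y + y) = -(-184)*y = 184*y)
((413/309 + K(-11)/155) + 1491)**2 = ((413/309 + (184*(-11))/155) + 1491)**2 = ((413*(1/309) - 2024*1/155) + 1491)**2 = ((413/309 - 2024/155) + 1491)**2 = (-561401/47895 + 1491)**2 = (70850044/47895)**2 = 5019728734801936/2293931025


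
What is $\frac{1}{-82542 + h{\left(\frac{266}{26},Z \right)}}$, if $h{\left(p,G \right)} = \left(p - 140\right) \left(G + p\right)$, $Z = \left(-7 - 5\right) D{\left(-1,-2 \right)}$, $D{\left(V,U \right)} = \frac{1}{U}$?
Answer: $- \frac{169}{14305555} \approx -1.1814 \cdot 10^{-5}$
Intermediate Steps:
$Z = 6$ ($Z = \frac{-7 - 5}{-2} = \left(-12\right) \left(- \frac{1}{2}\right) = 6$)
$h{\left(p,G \right)} = \left(-140 + p\right) \left(G + p\right)$
$\frac{1}{-82542 + h{\left(\frac{266}{26},Z \right)}} = \frac{1}{-82542 + \left(\left(\frac{266}{26}\right)^{2} - 840 - 140 \cdot \frac{266}{26} + 6 \cdot \frac{266}{26}\right)} = \frac{1}{-82542 + \left(\left(266 \cdot \frac{1}{26}\right)^{2} - 840 - 140 \cdot 266 \cdot \frac{1}{26} + 6 \cdot 266 \cdot \frac{1}{26}\right)} = \frac{1}{-82542 + \left(\left(\frac{133}{13}\right)^{2} - 840 - \frac{18620}{13} + 6 \cdot \frac{133}{13}\right)} = \frac{1}{-82542 + \left(\frac{17689}{169} - 840 - \frac{18620}{13} + \frac{798}{13}\right)} = \frac{1}{-82542 - \frac{355957}{169}} = \frac{1}{- \frac{14305555}{169}} = - \frac{169}{14305555}$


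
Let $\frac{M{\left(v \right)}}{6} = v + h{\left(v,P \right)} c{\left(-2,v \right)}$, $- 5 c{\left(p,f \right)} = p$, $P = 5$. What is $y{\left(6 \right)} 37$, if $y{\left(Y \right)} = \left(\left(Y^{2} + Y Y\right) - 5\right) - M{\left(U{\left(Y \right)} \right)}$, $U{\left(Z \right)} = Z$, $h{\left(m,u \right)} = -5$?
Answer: $1591$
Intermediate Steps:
$c{\left(p,f \right)} = - \frac{p}{5}$
$M{\left(v \right)} = -12 + 6 v$ ($M{\left(v \right)} = 6 \left(v - 5 \left(\left(- \frac{1}{5}\right) \left(-2\right)\right)\right) = 6 \left(v - 2\right) = 6 \left(-2 + v\right) = -12 + 6 v$)
$y{\left(Y \right)} = 7 - 6 Y + 2 Y^{2}$ ($y{\left(Y \right)} = \left(\left(Y^{2} + Y Y\right) - 5\right) - \left(-12 + 6 Y\right) = \left(\left(Y^{2} + Y^{2}\right) - 5\right) - \left(-12 + 6 Y\right) = \left(2 Y^{2} - 5\right) - \left(-12 + 6 Y\right) = \left(-5 + 2 Y^{2}\right) - \left(-12 + 6 Y\right) = 7 - 6 Y + 2 Y^{2}$)
$y{\left(6 \right)} 37 = \left(7 - 36 + 2 \cdot 6^{2}\right) 37 = \left(7 - 36 + 2 \cdot 36\right) 37 = \left(7 - 36 + 72\right) 37 = 43 \cdot 37 = 1591$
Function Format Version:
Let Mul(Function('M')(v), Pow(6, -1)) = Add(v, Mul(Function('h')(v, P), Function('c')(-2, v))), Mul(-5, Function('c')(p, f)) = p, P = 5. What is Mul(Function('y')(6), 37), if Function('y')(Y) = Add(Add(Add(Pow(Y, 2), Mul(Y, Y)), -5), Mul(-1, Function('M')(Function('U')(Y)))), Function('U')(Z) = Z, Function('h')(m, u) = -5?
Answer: 1591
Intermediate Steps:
Function('c')(p, f) = Mul(Rational(-1, 5), p)
Function('M')(v) = Add(-12, Mul(6, v)) (Function('M')(v) = Mul(6, Add(v, Mul(-5, Mul(Rational(-1, 5), -2)))) = Mul(6, Add(v, Mul(-5, Rational(2, 5)))) = Mul(6, Add(v, -2)) = Mul(6, Add(-2, v)) = Add(-12, Mul(6, v)))
Function('y')(Y) = Add(7, Mul(-6, Y), Mul(2, Pow(Y, 2))) (Function('y')(Y) = Add(Add(Add(Pow(Y, 2), Mul(Y, Y)), -5), Mul(-1, Add(-12, Mul(6, Y)))) = Add(Add(Add(Pow(Y, 2), Pow(Y, 2)), -5), Add(12, Mul(-6, Y))) = Add(Add(Mul(2, Pow(Y, 2)), -5), Add(12, Mul(-6, Y))) = Add(Add(-5, Mul(2, Pow(Y, 2))), Add(12, Mul(-6, Y))) = Add(7, Mul(-6, Y), Mul(2, Pow(Y, 2))))
Mul(Function('y')(6), 37) = Mul(Add(7, Mul(-6, 6), Mul(2, Pow(6, 2))), 37) = Mul(Add(7, -36, Mul(2, 36)), 37) = Mul(Add(7, -36, 72), 37) = Mul(43, 37) = 1591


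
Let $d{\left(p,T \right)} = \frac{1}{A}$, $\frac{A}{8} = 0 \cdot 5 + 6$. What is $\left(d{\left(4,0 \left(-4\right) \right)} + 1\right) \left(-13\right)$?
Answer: $- \frac{637}{48} \approx -13.271$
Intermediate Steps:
$A = 48$ ($A = 8 \left(0 \cdot 5 + 6\right) = 8 \left(0 + 6\right) = 8 \cdot 6 = 48$)
$d{\left(p,T \right)} = \frac{1}{48}$
$\left(d{\left(4,0 \left(-4\right) \right)} + 1\right) \left(-13\right) = \left(\frac{1}{48} + 1\right) \left(-13\right) = \frac{49}{48} \left(-13\right) = - \frac{637}{48}$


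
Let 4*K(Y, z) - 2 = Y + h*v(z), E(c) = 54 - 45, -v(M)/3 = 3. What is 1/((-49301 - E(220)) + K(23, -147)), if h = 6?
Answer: -4/197269 ≈ -2.0277e-5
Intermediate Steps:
v(M) = -9 (v(M) = -3*3 = -9)
E(c) = 9
K(Y, z) = -13 + Y/4 (K(Y, z) = ½ + (Y + 6*(-9))/4 = ½ + (Y - 54)/4 = ½ + (-54 + Y)/4 = ½ + (-27/2 + Y/4) = -13 + Y/4)
1/((-49301 - E(220)) + K(23, -147)) = 1/((-49301 - 1*9) + (-13 + (¼)*23)) = 1/((-49301 - 9) + (-13 + 23/4)) = 1/(-49310 - 29/4) = 1/(-197269/4) = -4/197269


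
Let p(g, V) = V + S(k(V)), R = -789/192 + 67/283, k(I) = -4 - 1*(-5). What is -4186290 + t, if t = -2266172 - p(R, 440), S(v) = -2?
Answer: -6452900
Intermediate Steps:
k(I) = 1 (k(I) = -4 + 5 = 1)
R = -70141/18112 (R = -789*1/192 + 67*(1/283) = -263/64 + 67/283 = -70141/18112 ≈ -3.8726)
p(g, V) = -2 + V (p(g, V) = V - 2 = -2 + V)
t = -2266610 (t = -2266172 - (-2 + 440) = -2266172 - 1*438 = -2266172 - 438 = -2266610)
-4186290 + t = -4186290 - 2266610 = -6452900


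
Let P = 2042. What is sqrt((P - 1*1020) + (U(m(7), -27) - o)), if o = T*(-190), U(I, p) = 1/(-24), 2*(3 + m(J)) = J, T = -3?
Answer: sqrt(65082)/12 ≈ 21.259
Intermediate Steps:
m(J) = -3 + J/2
U(I, p) = -1/24
o = 570 (o = -3*(-190) = 570)
sqrt((P - 1*1020) + (U(m(7), -27) - o)) = sqrt((2042 - 1*1020) + (-1/24 - 1*570)) = sqrt((2042 - 1020) + (-1/24 - 570)) = sqrt(1022 - 13681/24) = sqrt(10847/24) = sqrt(65082)/12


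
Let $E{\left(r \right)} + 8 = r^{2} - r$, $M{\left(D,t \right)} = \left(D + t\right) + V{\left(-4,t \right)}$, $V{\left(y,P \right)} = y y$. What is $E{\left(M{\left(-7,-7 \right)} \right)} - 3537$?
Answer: $-3543$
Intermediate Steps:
$V{\left(y,P \right)} = y^{2}$
$M{\left(D,t \right)} = 16 + D + t$ ($M{\left(D,t \right)} = \left(D + t\right) + \left(-4\right)^{2} = \left(D + t\right) + 16 = 16 + D + t$)
$E{\left(r \right)} = -8 + r^{2} - r$ ($E{\left(r \right)} = -8 + \left(r^{2} - r\right) = -8 + r^{2} - r$)
$E{\left(M{\left(-7,-7 \right)} \right)} - 3537 = \left(-8 + \left(16 - 7 - 7\right)^{2} - \left(16 - 7 - 7\right)\right) - 3537 = \left(-8 + 2^{2} - 2\right) - 3537 = \left(-8 + 4 - 2\right) - 3537 = -6 - 3537 = -3543$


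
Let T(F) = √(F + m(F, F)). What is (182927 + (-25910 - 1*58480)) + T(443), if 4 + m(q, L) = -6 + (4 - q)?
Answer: 98537 + I*√6 ≈ 98537.0 + 2.4495*I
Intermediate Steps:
m(q, L) = -6 - q (m(q, L) = -4 + (-6 + (4 - q)) = -4 + (-2 - q) = -6 - q)
T(F) = I*√6 (T(F) = √(F + (-6 - F)) = √(-6) = I*√6)
(182927 + (-25910 - 1*58480)) + T(443) = (182927 + (-25910 - 1*58480)) + I*√6 = (182927 + (-25910 - 58480)) + I*√6 = (182927 - 84390) + I*√6 = 98537 + I*√6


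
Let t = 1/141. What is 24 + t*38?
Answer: 3422/141 ≈ 24.270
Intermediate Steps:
t = 1/141 ≈ 0.0070922
24 + t*38 = 24 + (1/141)*38 = 24 + 38/141 = 3422/141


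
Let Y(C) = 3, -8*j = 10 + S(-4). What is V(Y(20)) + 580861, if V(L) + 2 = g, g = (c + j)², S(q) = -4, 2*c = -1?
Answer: 9293769/16 ≈ 5.8086e+5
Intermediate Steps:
c = -½ (c = (½)*(-1) = -½ ≈ -0.50000)
j = -¾ (j = -(10 - 4)/8 = -⅛*6 = -¾ ≈ -0.75000)
g = 25/16 (g = (-½ - ¾)² = (-5/4)² = 25/16 ≈ 1.5625)
V(L) = -7/16 (V(L) = -2 + 25/16 = -7/16)
V(Y(20)) + 580861 = -7/16 + 580861 = 9293769/16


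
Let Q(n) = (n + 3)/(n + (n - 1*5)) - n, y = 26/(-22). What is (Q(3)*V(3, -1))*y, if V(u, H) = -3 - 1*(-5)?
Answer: -78/11 ≈ -7.0909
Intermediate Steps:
V(u, H) = 2 (V(u, H) = -3 + 5 = 2)
y = -13/11 (y = 26*(-1/22) = -13/11 ≈ -1.1818)
Q(n) = -n + (3 + n)/(-5 + 2*n) (Q(n) = (3 + n)/(n + (n - 5)) - n = (3 + n)/(n + (-5 + n)) - n = (3 + n)/(-5 + 2*n) - n = -n + (3 + n)/(-5 + 2*n))
(Q(3)*V(3, -1))*y = (((3 - 2*3**2 + 6*3)/(-5 + 2*3))*2)*(-13/11) = (((3 - 2*9 + 18)/(-5 + 6))*2)*(-13/11) = (((3 - 18 + 18)/1)*2)*(-13/11) = ((1*3)*2)*(-13/11) = (3*2)*(-13/11) = 6*(-13/11) = -78/11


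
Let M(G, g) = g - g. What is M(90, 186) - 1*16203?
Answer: -16203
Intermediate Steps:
M(G, g) = 0
M(90, 186) - 1*16203 = 0 - 1*16203 = 0 - 16203 = -16203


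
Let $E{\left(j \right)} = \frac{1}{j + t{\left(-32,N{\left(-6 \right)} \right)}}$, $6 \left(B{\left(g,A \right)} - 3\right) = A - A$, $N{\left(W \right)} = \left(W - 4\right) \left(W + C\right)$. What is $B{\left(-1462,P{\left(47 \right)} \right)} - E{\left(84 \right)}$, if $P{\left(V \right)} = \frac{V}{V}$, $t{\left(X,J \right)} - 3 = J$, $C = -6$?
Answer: $\frac{620}{207} \approx 2.9952$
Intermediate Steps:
$N{\left(W \right)} = \left(-6 + W\right) \left(-4 + W\right)$ ($N{\left(W \right)} = \left(W - 4\right) \left(W - 6\right) = \left(-4 + W\right) \left(-6 + W\right) = \left(-6 + W\right) \left(-4 + W\right)$)
$t{\left(X,J \right)} = 3 + J$
$P{\left(V \right)} = 1$
$B{\left(g,A \right)} = 3$ ($B{\left(g,A \right)} = 3 + \frac{A - A}{6} = 3 + \frac{1}{6} \cdot 0 = 3 + 0 = 3$)
$E{\left(j \right)} = \frac{1}{123 + j}$ ($E{\left(j \right)} = \frac{1}{j + \left(3 + \left(24 + \left(-6\right)^{2} - -60\right)\right)} = \frac{1}{j + \left(3 + \left(24 + 36 + 60\right)\right)} = \frac{1}{j + \left(3 + 120\right)} = \frac{1}{j + 123} = \frac{1}{123 + j}$)
$B{\left(-1462,P{\left(47 \right)} \right)} - E{\left(84 \right)} = 3 - \frac{1}{123 + 84} = 3 - \frac{1}{207} = \frac{620}{207}$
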